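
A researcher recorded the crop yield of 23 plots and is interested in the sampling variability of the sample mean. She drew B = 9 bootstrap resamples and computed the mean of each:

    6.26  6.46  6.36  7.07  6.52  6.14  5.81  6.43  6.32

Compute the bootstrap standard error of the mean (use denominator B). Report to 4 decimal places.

SE* = 0.3171

Bootstrap SE is the standard deviation of the 9 replicate means.
Mean of replicates: (6.26 + 6.46 + 6.36 + 7.07 + 6.52 + 6.14 + 5.81 + 6.43 + 6.32) / 9 = 57.37000 / 9 = 6.37444
Sum of squared deviations: (−0.11444)² + (+0.08556)² + (−0.01444)² + (+0.69556)² + (+0.14556)² + (−0.23444)² + (−0.56444)² + (+0.05556)² + (−0.05444)² = 0.90522
Variance = 0.90522 / 9 = 0.10058
SE* = √0.10058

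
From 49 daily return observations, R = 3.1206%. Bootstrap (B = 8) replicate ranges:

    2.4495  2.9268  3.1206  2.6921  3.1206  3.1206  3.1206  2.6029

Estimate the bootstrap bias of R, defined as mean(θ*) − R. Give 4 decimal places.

bias = −0.2264

mean(θ*) = (2.4495 + 2.9268 + 3.1206 + 2.6921 + 3.1206 + 3.1206 + 3.1206 + 2.6029) / 8 = 2.89421
bias = 2.89421 − 3.1206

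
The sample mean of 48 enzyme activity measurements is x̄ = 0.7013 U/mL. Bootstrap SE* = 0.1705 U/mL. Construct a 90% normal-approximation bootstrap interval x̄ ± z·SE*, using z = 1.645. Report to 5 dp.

(0.42083, 0.98177)

Margin = 1.645 × 0.1705 = 0.280473
Interval: 0.7013 ± 0.280473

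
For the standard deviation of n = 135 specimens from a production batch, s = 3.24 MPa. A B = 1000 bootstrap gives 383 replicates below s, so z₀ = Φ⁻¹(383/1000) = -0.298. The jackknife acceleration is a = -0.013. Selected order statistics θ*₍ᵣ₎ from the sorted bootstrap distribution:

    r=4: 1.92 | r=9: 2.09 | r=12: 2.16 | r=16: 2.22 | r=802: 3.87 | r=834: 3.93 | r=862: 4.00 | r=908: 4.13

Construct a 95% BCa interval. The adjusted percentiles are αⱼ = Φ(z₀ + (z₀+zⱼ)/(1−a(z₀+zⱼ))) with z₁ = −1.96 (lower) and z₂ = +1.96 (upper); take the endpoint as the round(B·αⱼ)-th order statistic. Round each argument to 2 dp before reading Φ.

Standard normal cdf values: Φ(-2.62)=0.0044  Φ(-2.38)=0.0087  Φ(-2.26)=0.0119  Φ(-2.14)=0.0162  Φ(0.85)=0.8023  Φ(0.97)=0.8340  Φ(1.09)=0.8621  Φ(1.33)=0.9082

(1.92, 4.13)

Lower: z₀ + z₁ = -0.298 + (-1.960) = -2.258; 1 − a(z₀+z₁) = 1 − (-0.013)(-2.258) = 0.9706; argument = -0.298 + (-2.258)/0.9706 = -2.6243 → -2.62.
α₁ = Φ(-2.62) = 0.0044; rank = round(1000 × 0.0044) = 4; θ*₍4₎ = 1.92.
Upper: z₀ + z₂ = 1.662; 1 − a(z₀+z₂) = 1.0216; argument = 1.3289 → 1.33; α₂ = 0.9082; rank = 908; θ*₍908₎ = 4.13.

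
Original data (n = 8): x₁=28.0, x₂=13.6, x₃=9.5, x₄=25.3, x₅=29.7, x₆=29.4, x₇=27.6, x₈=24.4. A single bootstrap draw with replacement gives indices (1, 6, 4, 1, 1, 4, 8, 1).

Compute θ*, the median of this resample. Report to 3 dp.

θ* = 28.000

Resample values: 28.0, 29.4, 25.3, 28.0, 28.0, 25.3, 24.4, 28.0.
Sorted: 24.4, 25.3, 25.3, 28.0, 28.0, 28.0, 28.0, 29.4
Median = average of the two middle values = 28.000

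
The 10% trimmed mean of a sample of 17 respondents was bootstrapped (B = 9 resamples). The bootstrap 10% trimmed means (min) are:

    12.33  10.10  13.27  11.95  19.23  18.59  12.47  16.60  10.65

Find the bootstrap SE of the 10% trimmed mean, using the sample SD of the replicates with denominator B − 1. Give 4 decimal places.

Bootstrap SE is the standard deviation of the 9 replicate 10% trimmed means.
Mean of replicates: (12.33 + 10.10 + 13.27 + 11.95 + 19.23 + 18.59 + 12.47 + 16.60 + 10.65) / 9 = 125.19000 / 9 = 13.91000
Sum of squared deviations: (−1.58000)² + (−3.81000)² + (−0.64000)² + (−1.96000)² + (+5.32000)² + (+4.68000)² + (−1.44000)² + (+2.69000)² + (−3.26000)² = 91.40580
Variance = 91.40580 / 8 = 11.42573
SE* = √11.42573

SE* = 3.3802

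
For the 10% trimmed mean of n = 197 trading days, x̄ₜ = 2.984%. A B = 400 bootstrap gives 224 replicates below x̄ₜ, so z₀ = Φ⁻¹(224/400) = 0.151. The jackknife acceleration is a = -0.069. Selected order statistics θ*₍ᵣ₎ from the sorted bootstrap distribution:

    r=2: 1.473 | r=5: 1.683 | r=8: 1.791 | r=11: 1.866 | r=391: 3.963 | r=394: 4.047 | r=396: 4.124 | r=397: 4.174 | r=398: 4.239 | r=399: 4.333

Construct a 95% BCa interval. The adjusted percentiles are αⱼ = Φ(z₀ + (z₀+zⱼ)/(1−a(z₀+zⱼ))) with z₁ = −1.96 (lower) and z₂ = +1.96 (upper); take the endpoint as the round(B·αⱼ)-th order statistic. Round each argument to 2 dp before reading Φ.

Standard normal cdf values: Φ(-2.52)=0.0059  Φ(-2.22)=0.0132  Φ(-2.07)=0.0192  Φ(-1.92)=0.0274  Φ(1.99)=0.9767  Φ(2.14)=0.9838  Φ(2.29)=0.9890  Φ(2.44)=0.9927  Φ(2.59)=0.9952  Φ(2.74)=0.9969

(1.866, 3.963)

Lower: z₀ + z₁ = 0.151 + (-1.960) = -1.809; 1 − a(z₀+z₁) = 1 − (-0.069)(-1.809) = 0.8752; argument = 0.151 + (-1.809)/0.8752 = -1.9160 → -1.92.
α₁ = Φ(-1.92) = 0.0274; rank = round(400 × 0.0274) = 11; θ*₍11₎ = 1.866.
Upper: z₀ + z₂ = 2.111; 1 − a(z₀+z₂) = 1.1457; argument = 1.9936 → 1.99; α₂ = 0.9767; rank = 391; θ*₍391₎ = 3.963.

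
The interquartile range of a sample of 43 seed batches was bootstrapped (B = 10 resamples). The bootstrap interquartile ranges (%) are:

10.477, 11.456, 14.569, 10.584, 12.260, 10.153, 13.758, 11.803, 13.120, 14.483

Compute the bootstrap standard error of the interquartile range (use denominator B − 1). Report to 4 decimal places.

Bootstrap SE is the standard deviation of the 10 replicate interquartile ranges.
Mean of replicates: (10.477 + 11.456 + 14.569 + 10.584 + 12.260 + 10.153 + 13.758 + 11.803 + 13.120 + 14.483) / 10 = 122.66300 / 10 = 12.26630
Sum of squared deviations: (−1.78930)² + (−0.81030)² + (+2.30270)² + (−1.68230)² + (−0.00630)² + (−2.11330)² + (+1.49170)² + (−0.46330)² + (+0.85370)² + (+2.21670)² = 24.53920
Variance = 24.53920 / 9 = 2.72658
SE* = √2.72658

SE* = 1.6512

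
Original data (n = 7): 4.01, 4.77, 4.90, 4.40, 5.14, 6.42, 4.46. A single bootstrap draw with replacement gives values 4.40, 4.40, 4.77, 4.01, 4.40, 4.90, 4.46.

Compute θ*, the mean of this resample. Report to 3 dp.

θ* = 4.477

Mean = (4.40 + 4.40 + 4.77 + 4.01 + 4.40 + 4.90 + 4.46) / 7 = 31.340 / 7 = 4.477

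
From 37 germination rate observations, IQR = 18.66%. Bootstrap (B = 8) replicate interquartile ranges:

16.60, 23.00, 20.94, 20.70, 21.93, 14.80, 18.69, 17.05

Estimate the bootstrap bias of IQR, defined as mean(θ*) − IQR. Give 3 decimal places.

mean(θ*) = (16.60 + 23.00 + 20.94 + 20.70 + 21.93 + 14.80 + 18.69 + 17.05) / 8 = 19.2138
bias = 19.2138 − 18.66

bias = +0.554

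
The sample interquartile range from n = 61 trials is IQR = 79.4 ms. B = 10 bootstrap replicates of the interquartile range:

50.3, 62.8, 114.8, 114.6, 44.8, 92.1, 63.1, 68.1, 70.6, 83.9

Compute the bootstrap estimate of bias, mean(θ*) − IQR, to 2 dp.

mean(θ*) = (50.3 + 62.8 + 114.8 + 114.6 + 44.8 + 92.1 + 63.1 + 68.1 + 70.6 + 83.9) / 10 = 76.510
bias = 76.510 − 79.4

bias = −2.89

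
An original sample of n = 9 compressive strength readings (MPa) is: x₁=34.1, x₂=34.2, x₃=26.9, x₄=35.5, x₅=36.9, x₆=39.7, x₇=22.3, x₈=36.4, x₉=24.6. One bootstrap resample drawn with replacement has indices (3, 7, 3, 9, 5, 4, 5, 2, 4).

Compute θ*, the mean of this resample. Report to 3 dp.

Resample values: 26.9, 22.3, 26.9, 24.6, 36.9, 35.5, 36.9, 34.2, 35.5.
Mean = (26.9 + 22.3 + 26.9 + 24.6 + 36.9 + 35.5 + 36.9 + 34.2 + 35.5) / 9 = 279.70 / 9 = 31.078

θ* = 31.078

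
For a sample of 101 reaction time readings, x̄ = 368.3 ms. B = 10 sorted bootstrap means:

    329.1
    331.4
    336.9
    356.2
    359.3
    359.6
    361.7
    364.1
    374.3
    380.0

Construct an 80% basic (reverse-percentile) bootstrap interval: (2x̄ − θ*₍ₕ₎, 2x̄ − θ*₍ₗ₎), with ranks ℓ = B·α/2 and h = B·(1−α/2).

(362.3, 407.5)

Percentile endpoints at ranks 1 and 9: θ*₍1₎ = 329.1, θ*₍9₎ = 374.3.
Basic interval reflects these around x̄:
  lower = 2 × 368.3 − 374.3 = 362.3
  upper = 2 × 368.3 − 329.1 = 407.5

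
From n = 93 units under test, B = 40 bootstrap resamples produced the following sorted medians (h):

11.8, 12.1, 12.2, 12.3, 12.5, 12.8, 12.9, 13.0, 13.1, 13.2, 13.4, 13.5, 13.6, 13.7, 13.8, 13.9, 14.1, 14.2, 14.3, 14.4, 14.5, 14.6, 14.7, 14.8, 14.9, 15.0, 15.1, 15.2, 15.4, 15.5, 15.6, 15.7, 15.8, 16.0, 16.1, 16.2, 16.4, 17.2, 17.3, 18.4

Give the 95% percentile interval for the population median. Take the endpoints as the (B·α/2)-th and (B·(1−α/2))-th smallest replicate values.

α = 0.05; lower rank = 40 × 0.025 = 1; upper rank = 40 × 0.975 = 39.
The 1st smallest replicate is 11.8; the 39th is 17.3.

(11.8, 17.3)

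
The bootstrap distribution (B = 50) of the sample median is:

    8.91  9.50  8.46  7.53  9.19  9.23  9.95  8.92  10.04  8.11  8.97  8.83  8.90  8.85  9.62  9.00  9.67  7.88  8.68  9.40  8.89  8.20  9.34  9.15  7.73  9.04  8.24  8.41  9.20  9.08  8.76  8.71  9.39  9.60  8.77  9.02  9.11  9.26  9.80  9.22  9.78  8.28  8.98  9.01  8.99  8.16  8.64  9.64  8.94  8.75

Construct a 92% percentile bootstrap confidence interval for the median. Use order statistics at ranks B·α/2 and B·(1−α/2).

(7.73, 9.80)

Sorted replicates: 7.53, 7.73, 7.88, 8.11, 8.16, 8.20, 8.24, 8.28, 8.41, 8.46, 8.64, 8.68, 8.71, 8.75, 8.76, 8.77, 8.83, 8.85, 8.89, 8.90, 8.91, 8.92, 8.94, 8.97, 8.98, 8.99, 9.00, 9.01, 9.02, 9.04, 9.08, 9.11, 9.15, 9.19, 9.20, 9.22, 9.23, 9.26, 9.34, 9.39, 9.40, 9.50, 9.60, 9.62, 9.64, 9.67, 9.78, 9.80, 9.95, 10.04
α = 0.08; lower rank = 50 × 0.040 = 2; upper rank = 50 × 0.960 = 48.
The 2nd smallest replicate is 7.73; the 48th is 9.80.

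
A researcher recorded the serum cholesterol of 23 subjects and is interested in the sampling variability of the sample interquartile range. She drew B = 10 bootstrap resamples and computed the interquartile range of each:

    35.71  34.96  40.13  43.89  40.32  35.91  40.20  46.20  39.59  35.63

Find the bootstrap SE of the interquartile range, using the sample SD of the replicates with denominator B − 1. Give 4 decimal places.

Bootstrap SE is the standard deviation of the 10 replicate interquartile ranges.
Mean of replicates: (35.71 + 34.96 + 40.13 + 43.89 + 40.32 + 35.91 + 40.20 + 46.20 + 39.59 + 35.63) / 10 = 392.54000 / 10 = 39.25400
Sum of squared deviations: (−3.54400)² + (−4.29400)² + (+0.87600)² + (+4.63600)² + (+1.06600)² + (−3.34400)² + (+0.94600)² + (+6.94600)² + (+0.33600)² + (−3.62400)² = 127.96504
Variance = 127.96504 / 9 = 14.21834
SE* = √14.21834

SE* = 3.7707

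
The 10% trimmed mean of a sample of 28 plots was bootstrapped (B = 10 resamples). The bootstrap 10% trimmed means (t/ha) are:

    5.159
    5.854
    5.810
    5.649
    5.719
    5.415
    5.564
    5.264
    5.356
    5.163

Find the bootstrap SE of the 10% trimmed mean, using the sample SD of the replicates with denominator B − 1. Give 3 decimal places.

Bootstrap SE is the standard deviation of the 10 replicate 10% trimmed means.
Mean of replicates: (5.159 + 5.854 + 5.810 + 5.649 + 5.719 + 5.415 + 5.564 + 5.264 + 5.356 + 5.163) / 10 = 54.9530 / 10 = 5.4953
Sum of squared deviations: (−0.3363)² + (+0.3587)² + (+0.3147)² + (+0.1537)² + (+0.2237)² + (−0.0803)² + (+0.0687)² + (−0.2313)² + (−0.1393)² + (−0.3323)² = 0.6090
Variance = 0.6090 / 9 = 0.0677
SE* = √0.0677

SE* = 0.260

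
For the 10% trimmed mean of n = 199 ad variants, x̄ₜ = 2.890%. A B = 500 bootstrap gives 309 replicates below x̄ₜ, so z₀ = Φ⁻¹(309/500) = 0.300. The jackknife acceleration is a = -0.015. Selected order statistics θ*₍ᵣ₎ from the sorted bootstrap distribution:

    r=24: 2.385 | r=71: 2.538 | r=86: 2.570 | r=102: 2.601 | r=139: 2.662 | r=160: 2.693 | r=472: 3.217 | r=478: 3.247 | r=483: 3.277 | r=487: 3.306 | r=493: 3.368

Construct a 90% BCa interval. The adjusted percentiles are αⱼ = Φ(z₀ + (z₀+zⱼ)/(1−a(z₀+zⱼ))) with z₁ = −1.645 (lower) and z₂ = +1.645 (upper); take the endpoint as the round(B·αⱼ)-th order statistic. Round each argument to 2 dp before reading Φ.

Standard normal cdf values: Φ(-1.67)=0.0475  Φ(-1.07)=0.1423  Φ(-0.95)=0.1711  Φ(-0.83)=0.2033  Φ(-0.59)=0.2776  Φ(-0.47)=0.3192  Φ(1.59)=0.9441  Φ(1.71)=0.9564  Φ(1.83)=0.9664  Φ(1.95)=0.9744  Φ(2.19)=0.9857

(2.538, 3.368)

Lower: z₀ + z₁ = 0.300 + (-1.645) = -1.345; 1 − a(z₀+z₁) = 1 − (-0.015)(-1.345) = 0.9798; argument = 0.300 + (-1.345)/0.9798 = -1.0727 → -1.07.
α₁ = Φ(-1.07) = 0.1423; rank = round(500 × 0.1423) = 71; θ*₍71₎ = 2.538.
Upper: z₀ + z₂ = 1.945; 1 − a(z₀+z₂) = 1.0292; argument = 2.1899 → 2.19; α₂ = 0.9857; rank = 493; θ*₍493₎ = 3.368.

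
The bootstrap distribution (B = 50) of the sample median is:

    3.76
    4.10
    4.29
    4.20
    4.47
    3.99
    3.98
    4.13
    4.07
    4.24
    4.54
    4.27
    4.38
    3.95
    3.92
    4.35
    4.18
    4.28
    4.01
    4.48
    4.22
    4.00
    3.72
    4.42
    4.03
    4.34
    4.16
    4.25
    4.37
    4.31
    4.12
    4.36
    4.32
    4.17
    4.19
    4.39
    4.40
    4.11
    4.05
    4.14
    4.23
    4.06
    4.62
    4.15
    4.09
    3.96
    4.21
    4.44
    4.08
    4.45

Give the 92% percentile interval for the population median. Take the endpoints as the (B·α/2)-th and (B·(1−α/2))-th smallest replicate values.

Sorted replicates: 3.72, 3.76, 3.92, 3.95, 3.96, 3.98, 3.99, 4.00, 4.01, 4.03, 4.05, 4.06, 4.07, 4.08, 4.09, 4.10, 4.11, 4.12, 4.13, 4.14, 4.15, 4.16, 4.17, 4.18, 4.19, 4.20, 4.21, 4.22, 4.23, 4.24, 4.25, 4.27, 4.28, 4.29, 4.31, 4.32, 4.34, 4.35, 4.36, 4.37, 4.38, 4.39, 4.40, 4.42, 4.44, 4.45, 4.47, 4.48, 4.54, 4.62
α = 0.08; lower rank = 50 × 0.040 = 2; upper rank = 50 × 0.960 = 48.
The 2nd smallest replicate is 3.76; the 48th is 4.48.

(3.76, 4.48)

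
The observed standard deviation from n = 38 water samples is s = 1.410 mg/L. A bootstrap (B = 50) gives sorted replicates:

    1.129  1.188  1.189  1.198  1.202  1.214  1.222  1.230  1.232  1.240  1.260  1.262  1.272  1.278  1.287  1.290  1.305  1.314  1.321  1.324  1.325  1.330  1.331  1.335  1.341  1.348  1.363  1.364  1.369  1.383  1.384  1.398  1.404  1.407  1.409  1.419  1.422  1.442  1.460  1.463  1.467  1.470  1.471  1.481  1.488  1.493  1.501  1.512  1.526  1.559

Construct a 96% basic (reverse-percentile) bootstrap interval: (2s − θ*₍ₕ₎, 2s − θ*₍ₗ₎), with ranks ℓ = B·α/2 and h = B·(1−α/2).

Percentile endpoints at ranks 1 and 49: θ*₍1₎ = 1.129, θ*₍49₎ = 1.526.
Basic interval reflects these around s:
  lower = 2 × 1.410 − 1.526 = 1.294
  upper = 2 × 1.410 − 1.129 = 1.691

(1.294, 1.691)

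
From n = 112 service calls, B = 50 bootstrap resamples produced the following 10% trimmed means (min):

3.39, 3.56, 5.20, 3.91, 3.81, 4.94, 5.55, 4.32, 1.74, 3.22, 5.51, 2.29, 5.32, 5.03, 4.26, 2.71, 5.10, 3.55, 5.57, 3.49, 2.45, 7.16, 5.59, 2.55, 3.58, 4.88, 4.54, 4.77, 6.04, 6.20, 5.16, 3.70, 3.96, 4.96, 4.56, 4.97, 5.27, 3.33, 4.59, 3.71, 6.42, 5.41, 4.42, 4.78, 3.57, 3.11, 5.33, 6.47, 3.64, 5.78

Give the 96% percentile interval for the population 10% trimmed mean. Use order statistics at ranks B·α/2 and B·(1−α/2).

Sorted replicates: 1.74, 2.29, 2.45, 2.55, 2.71, 3.11, 3.22, 3.33, 3.39, 3.49, 3.55, 3.56, 3.57, 3.58, 3.64, 3.70, 3.71, 3.81, 3.91, 3.96, 4.26, 4.32, 4.42, 4.54, 4.56, 4.59, 4.77, 4.78, 4.88, 4.94, 4.96, 4.97, 5.03, 5.10, 5.16, 5.20, 5.27, 5.32, 5.33, 5.41, 5.51, 5.55, 5.57, 5.59, 5.78, 6.04, 6.20, 6.42, 6.47, 7.16
α = 0.04; lower rank = 50 × 0.020 = 1; upper rank = 50 × 0.980 = 49.
The 1st smallest replicate is 1.74; the 49th is 6.47.

(1.74, 6.47)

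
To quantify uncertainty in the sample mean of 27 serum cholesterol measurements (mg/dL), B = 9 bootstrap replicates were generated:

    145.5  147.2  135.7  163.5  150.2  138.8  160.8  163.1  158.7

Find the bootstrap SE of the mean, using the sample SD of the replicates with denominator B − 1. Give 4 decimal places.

Bootstrap SE is the standard deviation of the 9 replicate means.
Mean of replicates: (145.5 + 147.2 + 135.7 + 163.5 + 150.2 + 138.8 + 160.8 + 163.1 + 158.7) / 9 = 1363.50000 / 9 = 151.50000
Sum of squared deviations: (−6.00000)² + (−4.30000)² + (−15.80000)² + (+12.00000)² + (−1.30000)² + (−12.70000)² + (+9.30000)² + (+11.60000)² + (+7.20000)² = 884.00000
Variance = 884.00000 / 8 = 110.50000
SE* = √110.50000

SE* = 10.5119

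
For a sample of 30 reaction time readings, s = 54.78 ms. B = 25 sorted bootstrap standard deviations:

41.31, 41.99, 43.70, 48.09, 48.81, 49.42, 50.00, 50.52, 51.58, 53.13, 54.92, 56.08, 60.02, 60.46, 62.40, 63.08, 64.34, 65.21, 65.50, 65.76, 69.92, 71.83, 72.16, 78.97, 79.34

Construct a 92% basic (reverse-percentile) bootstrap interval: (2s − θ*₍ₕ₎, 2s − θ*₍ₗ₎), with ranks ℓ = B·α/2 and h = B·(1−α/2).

Percentile endpoints at ranks 1 and 24: θ*₍1₎ = 41.31, θ*₍24₎ = 78.97.
Basic interval reflects these around s:
  lower = 2 × 54.78 − 78.97 = 30.59
  upper = 2 × 54.78 − 41.31 = 68.25

(30.59, 68.25)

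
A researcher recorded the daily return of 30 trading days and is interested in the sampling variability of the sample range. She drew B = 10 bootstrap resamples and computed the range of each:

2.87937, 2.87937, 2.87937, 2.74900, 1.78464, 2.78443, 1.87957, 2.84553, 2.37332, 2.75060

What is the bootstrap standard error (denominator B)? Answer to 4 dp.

SE* = 0.4006

Bootstrap SE is the standard deviation of the 10 replicate ranges.
Mean of replicates: (2.87937 + 2.87937 + 2.87937 + 2.74900 + 1.78464 + 2.78443 + 1.87957 + 2.84553 + 2.37332 + 2.75060) / 10 = 25.805200 / 10 = 2.580520
Sum of squared deviations: (+0.298850)² + (+0.298850)² + (+0.298850)² + (+0.168480)² + (−0.795880)² + (+0.203910)² + (−0.700950)² + (+0.265010)² + (−0.207200)² + (+0.170080)² = 1.604744
Variance = 1.604744 / 10 = 0.160474
SE* = √0.160474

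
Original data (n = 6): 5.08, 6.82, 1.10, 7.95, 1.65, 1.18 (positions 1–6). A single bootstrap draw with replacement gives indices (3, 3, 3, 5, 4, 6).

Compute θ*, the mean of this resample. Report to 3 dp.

Resample values: 1.10, 1.10, 1.10, 1.65, 7.95, 1.18.
Mean = (1.10 + 1.10 + 1.10 + 1.65 + 7.95 + 1.18) / 6 = 14.080 / 6 = 2.347

θ* = 2.347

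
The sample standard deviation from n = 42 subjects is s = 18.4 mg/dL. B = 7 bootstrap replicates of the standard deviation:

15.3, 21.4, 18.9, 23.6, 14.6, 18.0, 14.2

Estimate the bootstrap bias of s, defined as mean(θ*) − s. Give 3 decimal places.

mean(θ*) = (15.3 + 21.4 + 18.9 + 23.6 + 14.6 + 18.0 + 14.2) / 7 = 18.0000
bias = 18.0000 − 18.4

bias = −0.400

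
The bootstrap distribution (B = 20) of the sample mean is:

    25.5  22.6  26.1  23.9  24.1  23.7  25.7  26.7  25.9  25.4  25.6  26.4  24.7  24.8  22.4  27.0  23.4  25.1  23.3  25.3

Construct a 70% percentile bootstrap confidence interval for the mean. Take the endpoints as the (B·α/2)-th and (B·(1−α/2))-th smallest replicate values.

(23.3, 26.1)

Sorted replicates: 22.4, 22.6, 23.3, 23.4, 23.7, 23.9, 24.1, 24.7, 24.8, 25.1, 25.3, 25.4, 25.5, 25.6, 25.7, 25.9, 26.1, 26.4, 26.7, 27.0
α = 0.30; lower rank = 20 × 0.150 = 3; upper rank = 20 × 0.850 = 17.
The 3rd smallest replicate is 23.3; the 17th is 26.1.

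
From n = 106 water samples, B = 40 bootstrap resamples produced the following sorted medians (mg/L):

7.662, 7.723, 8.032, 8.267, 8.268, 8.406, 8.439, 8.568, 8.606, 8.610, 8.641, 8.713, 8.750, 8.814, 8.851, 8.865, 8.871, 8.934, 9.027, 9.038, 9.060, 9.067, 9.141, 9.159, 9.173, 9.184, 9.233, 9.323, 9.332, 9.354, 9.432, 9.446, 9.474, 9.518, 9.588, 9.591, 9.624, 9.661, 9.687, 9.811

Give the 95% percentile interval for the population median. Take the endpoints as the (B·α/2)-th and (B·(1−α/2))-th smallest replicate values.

α = 0.05; lower rank = 40 × 0.025 = 1; upper rank = 40 × 0.975 = 39.
The 1st smallest replicate is 7.662; the 39th is 9.687.

(7.662, 9.687)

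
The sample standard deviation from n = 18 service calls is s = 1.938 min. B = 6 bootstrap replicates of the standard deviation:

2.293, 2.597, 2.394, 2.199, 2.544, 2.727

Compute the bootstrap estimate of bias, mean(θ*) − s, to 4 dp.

mean(θ*) = (2.293 + 2.597 + 2.394 + 2.199 + 2.544 + 2.727) / 6 = 2.45900
bias = 2.45900 − 1.938

bias = +0.5210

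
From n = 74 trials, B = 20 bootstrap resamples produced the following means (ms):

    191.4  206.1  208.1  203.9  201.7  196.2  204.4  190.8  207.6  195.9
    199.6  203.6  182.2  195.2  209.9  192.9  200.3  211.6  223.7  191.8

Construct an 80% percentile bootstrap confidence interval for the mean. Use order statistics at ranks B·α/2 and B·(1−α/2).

Sorted replicates: 182.2, 190.8, 191.4, 191.8, 192.9, 195.2, 195.9, 196.2, 199.6, 200.3, 201.7, 203.6, 203.9, 204.4, 206.1, 207.6, 208.1, 209.9, 211.6, 223.7
α = 0.20; lower rank = 20 × 0.100 = 2; upper rank = 20 × 0.900 = 18.
The 2nd smallest replicate is 190.8; the 18th is 209.9.

(190.8, 209.9)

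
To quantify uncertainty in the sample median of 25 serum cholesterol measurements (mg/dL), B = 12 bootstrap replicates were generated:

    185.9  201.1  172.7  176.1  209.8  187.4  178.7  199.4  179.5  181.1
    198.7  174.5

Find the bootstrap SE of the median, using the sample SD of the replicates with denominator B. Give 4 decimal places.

Bootstrap SE is the standard deviation of the 12 replicate medians.
Mean of replicates: (185.9 + 201.1 + 172.7 + 176.1 + 209.8 + 187.4 + 178.7 + 199.4 + 179.5 + 181.1 + 198.7 + 174.5) / 12 = 2244.90000 / 12 = 187.07500
Sum of squared deviations: (−1.17500)² + (+14.02500)² + (−14.37500)² + (−10.97500)² + (+22.72500)² + (+0.32500)² + (−8.37500)² + (+12.32500)² + (−7.57500)² + (−5.97500)² + (+11.62500)² + (−12.57500)² = 1650.10250
Variance = 1650.10250 / 12 = 137.50854
SE* = √137.50854

SE* = 11.7264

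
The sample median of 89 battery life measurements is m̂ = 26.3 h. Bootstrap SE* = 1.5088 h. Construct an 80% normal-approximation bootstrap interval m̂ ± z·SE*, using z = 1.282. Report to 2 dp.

Margin = 1.282 × 1.5088 = 1.934
Interval: 26.3 ± 1.934

(24.37, 28.23)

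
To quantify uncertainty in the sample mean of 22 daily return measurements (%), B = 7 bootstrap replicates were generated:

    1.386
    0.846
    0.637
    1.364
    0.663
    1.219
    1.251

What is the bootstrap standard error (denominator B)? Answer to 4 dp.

Bootstrap SE is the standard deviation of the 7 replicate means.
Mean of replicates: (1.386 + 0.846 + 0.637 + 1.364 + 0.663 + 1.219 + 1.251) / 7 = 7.36600 / 7 = 1.05229
Sum of squared deviations: (+0.33371)² + (−0.20629)² + (−0.41529)² + (+0.31171)² + (−0.38929)² + (+0.16671)² + (+0.19871)² = 0.64237
Variance = 0.64237 / 7 = 0.09177
SE* = √0.09177

SE* = 0.3029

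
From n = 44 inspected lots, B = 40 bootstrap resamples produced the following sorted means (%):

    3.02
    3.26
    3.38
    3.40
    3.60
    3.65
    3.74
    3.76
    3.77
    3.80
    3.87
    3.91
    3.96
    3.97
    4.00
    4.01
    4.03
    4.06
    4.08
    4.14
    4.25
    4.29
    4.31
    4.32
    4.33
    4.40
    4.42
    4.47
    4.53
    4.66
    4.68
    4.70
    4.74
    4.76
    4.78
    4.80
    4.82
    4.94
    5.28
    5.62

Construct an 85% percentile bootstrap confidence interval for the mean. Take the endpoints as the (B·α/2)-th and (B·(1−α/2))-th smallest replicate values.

α = 0.15; lower rank = 40 × 0.075 = 3; upper rank = 40 × 0.925 = 37.
The 3rd smallest replicate is 3.38; the 37th is 4.82.

(3.38, 4.82)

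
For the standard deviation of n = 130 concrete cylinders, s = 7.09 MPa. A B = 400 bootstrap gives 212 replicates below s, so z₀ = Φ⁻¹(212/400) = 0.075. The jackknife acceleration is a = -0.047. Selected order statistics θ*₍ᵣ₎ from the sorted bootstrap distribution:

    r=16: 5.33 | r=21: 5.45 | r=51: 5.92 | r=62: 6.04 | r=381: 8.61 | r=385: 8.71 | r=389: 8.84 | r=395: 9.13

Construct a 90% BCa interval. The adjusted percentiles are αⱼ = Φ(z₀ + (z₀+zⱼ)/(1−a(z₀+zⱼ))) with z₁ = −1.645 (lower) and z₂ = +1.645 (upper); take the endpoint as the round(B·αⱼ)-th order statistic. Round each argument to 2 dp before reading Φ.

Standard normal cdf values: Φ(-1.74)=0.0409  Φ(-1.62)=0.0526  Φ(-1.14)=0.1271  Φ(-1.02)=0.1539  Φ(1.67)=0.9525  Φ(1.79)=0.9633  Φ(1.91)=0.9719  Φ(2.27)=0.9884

Lower: z₀ + z₁ = 0.075 + (-1.645) = -1.570; 1 − a(z₀+z₁) = 1 − (-0.047)(-1.570) = 0.9262; argument = 0.075 + (-1.570)/0.9262 = -1.6201 → -1.62.
α₁ = Φ(-1.62) = 0.0526; rank = round(400 × 0.0526) = 21; θ*₍21₎ = 5.45.
Upper: z₀ + z₂ = 1.720; 1 − a(z₀+z₂) = 1.0808; argument = 1.6664 → 1.67; α₂ = 0.9525; rank = 381; θ*₍381₎ = 8.61.

(5.45, 8.61)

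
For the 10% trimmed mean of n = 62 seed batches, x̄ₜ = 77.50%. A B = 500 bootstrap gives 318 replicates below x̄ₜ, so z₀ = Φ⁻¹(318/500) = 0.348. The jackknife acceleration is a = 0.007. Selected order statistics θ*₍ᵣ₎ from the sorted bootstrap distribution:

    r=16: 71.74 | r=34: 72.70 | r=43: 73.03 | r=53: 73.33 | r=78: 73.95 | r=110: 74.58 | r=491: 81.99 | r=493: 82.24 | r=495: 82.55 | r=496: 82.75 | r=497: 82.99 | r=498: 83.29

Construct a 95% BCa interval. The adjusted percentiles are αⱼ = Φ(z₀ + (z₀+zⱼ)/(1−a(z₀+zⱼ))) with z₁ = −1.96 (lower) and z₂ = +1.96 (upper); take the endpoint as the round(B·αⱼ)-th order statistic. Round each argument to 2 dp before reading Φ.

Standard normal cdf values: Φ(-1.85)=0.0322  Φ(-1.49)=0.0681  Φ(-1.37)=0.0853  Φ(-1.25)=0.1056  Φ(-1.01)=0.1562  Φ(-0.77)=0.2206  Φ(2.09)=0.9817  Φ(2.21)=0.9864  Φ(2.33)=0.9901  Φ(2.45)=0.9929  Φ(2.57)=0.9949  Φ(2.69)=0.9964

Lower: z₀ + z₁ = 0.348 + (-1.960) = -1.612; 1 − a(z₀+z₁) = 1 − (0.007)(-1.612) = 1.0113; argument = 0.348 + (-1.612)/1.0113 = -1.2460 → -1.25.
α₁ = Φ(-1.25) = 0.1056; rank = round(500 × 0.1056) = 53; θ*₍53₎ = 73.33.
Upper: z₀ + z₂ = 2.308; 1 − a(z₀+z₂) = 0.9838; argument = 2.6939 → 2.69; α₂ = 0.9964; rank = 498; θ*₍498₎ = 83.29.

(73.33, 83.29)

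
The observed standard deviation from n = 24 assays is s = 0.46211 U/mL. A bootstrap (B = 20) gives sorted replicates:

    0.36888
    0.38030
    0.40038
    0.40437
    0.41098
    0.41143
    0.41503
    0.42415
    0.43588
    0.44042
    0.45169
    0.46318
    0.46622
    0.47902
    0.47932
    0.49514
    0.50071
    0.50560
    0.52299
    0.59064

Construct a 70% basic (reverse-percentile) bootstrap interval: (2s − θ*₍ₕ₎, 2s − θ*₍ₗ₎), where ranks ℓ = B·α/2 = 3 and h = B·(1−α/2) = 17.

(0.42351, 0.52384)

Percentile endpoints at ranks 3 and 17: θ*₍3₎ = 0.40038, θ*₍17₎ = 0.50071.
Basic interval reflects these around s:
  lower = 2 × 0.46211 − 0.50071 = 0.42351
  upper = 2 × 0.46211 − 0.40038 = 0.52384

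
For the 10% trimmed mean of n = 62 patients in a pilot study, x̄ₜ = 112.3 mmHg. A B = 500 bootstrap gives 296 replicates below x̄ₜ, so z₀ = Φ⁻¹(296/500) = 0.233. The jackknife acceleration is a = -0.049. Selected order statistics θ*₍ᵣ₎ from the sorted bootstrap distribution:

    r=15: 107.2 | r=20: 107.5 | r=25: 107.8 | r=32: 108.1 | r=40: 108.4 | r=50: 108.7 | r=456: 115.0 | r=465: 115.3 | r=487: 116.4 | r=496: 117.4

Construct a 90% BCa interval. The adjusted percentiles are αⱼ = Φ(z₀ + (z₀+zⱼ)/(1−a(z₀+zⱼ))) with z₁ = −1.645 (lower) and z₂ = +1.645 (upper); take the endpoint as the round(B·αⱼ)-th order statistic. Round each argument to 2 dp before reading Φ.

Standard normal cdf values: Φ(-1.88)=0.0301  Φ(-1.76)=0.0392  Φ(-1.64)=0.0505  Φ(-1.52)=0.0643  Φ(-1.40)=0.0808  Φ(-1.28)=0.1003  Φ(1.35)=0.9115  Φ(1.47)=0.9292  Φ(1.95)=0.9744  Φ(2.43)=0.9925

Lower: z₀ + z₁ = 0.233 + (-1.645) = -1.412; 1 − a(z₀+z₁) = 1 − (-0.049)(-1.412) = 0.9308; argument = 0.233 + (-1.412)/0.9308 = -1.2840 → -1.28.
α₁ = Φ(-1.28) = 0.1003; rank = round(500 × 0.1003) = 50; θ*₍50₎ = 108.7.
Upper: z₀ + z₂ = 1.878; 1 − a(z₀+z₂) = 1.0920; argument = 1.9527 → 1.95; α₂ = 0.9744; rank = 487; θ*₍487₎ = 116.4.

(108.7, 116.4)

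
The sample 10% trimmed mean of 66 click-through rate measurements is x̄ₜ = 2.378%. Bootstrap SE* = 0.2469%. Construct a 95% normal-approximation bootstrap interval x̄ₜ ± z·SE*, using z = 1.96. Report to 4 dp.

(1.8941, 2.8619)

Margin = 1.96 × 0.2469 = 0.48392
Interval: 2.378 ± 0.48392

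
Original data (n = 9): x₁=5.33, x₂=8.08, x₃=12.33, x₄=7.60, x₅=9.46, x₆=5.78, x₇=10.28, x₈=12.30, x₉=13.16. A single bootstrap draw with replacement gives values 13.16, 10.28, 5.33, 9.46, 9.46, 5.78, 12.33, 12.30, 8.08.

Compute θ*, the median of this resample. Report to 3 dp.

Sorted: 5.33, 5.78, 8.08, 9.46, 9.46, 10.28, 12.30, 12.33, 13.16
Median = middle value = 9.460

θ* = 9.460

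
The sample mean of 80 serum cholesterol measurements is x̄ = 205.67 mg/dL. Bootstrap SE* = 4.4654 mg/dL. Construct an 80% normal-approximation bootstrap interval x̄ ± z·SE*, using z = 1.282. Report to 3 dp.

(199.945, 211.395)

Margin = 1.282 × 4.4654 = 5.7246
Interval: 205.67 ± 5.7246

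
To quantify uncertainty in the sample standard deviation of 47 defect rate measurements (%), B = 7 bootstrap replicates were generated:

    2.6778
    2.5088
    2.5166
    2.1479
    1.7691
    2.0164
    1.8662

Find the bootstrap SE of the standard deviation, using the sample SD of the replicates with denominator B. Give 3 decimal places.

Bootstrap SE is the standard deviation of the 7 replicate standard deviations.
Mean of replicates: (2.6778 + 2.5088 + 2.5166 + 2.1479 + 1.7691 + 2.0164 + 1.8662) / 7 = 15.50280 / 7 = 2.21469
Sum of squared deviations: (+0.46311)² + (+0.29411)² + (+0.30191)² + (−0.06679)² + (−0.44559)² + (−0.19829)² + (−0.34849)² = 0.75590
Variance = 0.75590 / 7 = 0.10799
SE* = √0.10799

SE* = 0.329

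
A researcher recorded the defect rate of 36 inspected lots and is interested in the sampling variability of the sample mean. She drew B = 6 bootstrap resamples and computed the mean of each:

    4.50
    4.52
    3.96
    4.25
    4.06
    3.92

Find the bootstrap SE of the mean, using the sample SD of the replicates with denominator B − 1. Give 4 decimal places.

SE* = 0.2648

Bootstrap SE is the standard deviation of the 6 replicate means.
Mean of replicates: (4.50 + 4.52 + 3.96 + 4.25 + 4.06 + 3.92) / 6 = 25.21000 / 6 = 4.20167
Sum of squared deviations: (+0.29833)² + (+0.31833)² + (−0.24167)² + (+0.04833)² + (−0.14167)² + (−0.28167)² = 0.35048
Variance = 0.35048 / 5 = 0.07010
SE* = √0.07010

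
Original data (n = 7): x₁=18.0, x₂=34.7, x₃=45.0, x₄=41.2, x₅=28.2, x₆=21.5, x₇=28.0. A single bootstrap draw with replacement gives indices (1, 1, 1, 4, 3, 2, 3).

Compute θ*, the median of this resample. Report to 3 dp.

Resample values: 18.0, 18.0, 18.0, 41.2, 45.0, 34.7, 45.0.
Sorted: 18.0, 18.0, 18.0, 34.7, 41.2, 45.0, 45.0
Median = middle value = 34.700

θ* = 34.700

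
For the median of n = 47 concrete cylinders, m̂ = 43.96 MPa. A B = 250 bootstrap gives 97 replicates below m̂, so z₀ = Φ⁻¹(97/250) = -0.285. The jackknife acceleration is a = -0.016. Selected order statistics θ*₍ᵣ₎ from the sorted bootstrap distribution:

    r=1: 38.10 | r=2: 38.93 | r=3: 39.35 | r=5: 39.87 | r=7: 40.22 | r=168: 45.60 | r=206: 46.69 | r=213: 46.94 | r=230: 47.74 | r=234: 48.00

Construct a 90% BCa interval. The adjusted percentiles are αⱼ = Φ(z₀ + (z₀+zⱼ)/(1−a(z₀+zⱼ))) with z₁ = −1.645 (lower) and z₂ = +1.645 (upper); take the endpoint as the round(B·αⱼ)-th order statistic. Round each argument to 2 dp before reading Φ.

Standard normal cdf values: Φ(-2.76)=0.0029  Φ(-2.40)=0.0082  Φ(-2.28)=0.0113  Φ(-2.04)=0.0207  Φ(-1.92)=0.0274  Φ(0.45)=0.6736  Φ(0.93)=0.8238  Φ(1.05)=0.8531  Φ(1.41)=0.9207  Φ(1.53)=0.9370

(39.35, 46.94)

Lower: z₀ + z₁ = -0.285 + (-1.645) = -1.930; 1 − a(z₀+z₁) = 1 − (-0.016)(-1.930) = 0.9691; argument = -0.285 + (-1.930)/0.9691 = -2.2765 → -2.28.
α₁ = Φ(-2.28) = 0.0113; rank = round(250 × 0.0113) = 3; θ*₍3₎ = 39.35.
Upper: z₀ + z₂ = 1.360; 1 − a(z₀+z₂) = 1.0218; argument = 1.0460 → 1.05; α₂ = 0.8531; rank = 213; θ*₍213₎ = 46.94.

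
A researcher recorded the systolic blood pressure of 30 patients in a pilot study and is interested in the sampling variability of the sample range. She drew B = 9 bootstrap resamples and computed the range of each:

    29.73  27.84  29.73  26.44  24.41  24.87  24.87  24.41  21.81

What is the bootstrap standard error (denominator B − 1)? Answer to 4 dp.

Bootstrap SE is the standard deviation of the 9 replicate ranges.
Mean of replicates: (29.73 + 27.84 + 29.73 + 26.44 + 24.41 + 24.87 + 24.87 + 24.41 + 21.81) / 9 = 234.11000 / 9 = 26.01222
Sum of squared deviations: (+3.71778)² + (+1.82778)² + (+3.71778)² + (+0.42778)² + (−1.60222)² + (−1.14222)² + (−1.14222)² + (−1.60222)² + (−4.20222)² = 56.56976
Variance = 56.56976 / 8 = 7.07122
SE* = √7.07122

SE* = 2.6592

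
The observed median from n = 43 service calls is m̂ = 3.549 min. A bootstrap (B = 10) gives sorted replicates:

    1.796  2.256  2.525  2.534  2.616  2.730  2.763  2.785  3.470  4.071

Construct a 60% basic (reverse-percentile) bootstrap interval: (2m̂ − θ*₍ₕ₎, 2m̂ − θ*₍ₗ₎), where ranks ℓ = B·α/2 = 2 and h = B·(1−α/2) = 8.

Percentile endpoints at ranks 2 and 8: θ*₍2₎ = 2.256, θ*₍8₎ = 2.785.
Basic interval reflects these around m̂:
  lower = 2 × 3.549 − 2.785 = 4.313
  upper = 2 × 3.549 − 2.256 = 4.842

(4.313, 4.842)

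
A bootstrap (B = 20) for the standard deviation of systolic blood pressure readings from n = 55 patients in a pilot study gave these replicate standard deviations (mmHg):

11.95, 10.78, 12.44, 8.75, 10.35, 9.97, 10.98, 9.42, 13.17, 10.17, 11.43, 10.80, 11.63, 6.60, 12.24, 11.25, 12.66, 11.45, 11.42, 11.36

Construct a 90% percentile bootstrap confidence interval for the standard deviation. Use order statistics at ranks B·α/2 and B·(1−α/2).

(6.60, 12.66)

Sorted replicates: 6.60, 8.75, 9.42, 9.97, 10.17, 10.35, 10.78, 10.80, 10.98, 11.25, 11.36, 11.42, 11.43, 11.45, 11.63, 11.95, 12.24, 12.44, 12.66, 13.17
α = 0.10; lower rank = 20 × 0.050 = 1; upper rank = 20 × 0.950 = 19.
The 1st smallest replicate is 6.60; the 19th is 12.66.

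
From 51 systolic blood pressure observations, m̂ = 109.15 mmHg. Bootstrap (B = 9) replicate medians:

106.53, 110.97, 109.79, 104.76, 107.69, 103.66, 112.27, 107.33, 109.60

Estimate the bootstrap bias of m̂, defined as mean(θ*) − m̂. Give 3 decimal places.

bias = −1.083

mean(θ*) = (106.53 + 110.97 + 109.79 + 104.76 + 107.69 + 103.66 + 112.27 + 107.33 + 109.60) / 9 = 108.0667
bias = 108.0667 − 109.15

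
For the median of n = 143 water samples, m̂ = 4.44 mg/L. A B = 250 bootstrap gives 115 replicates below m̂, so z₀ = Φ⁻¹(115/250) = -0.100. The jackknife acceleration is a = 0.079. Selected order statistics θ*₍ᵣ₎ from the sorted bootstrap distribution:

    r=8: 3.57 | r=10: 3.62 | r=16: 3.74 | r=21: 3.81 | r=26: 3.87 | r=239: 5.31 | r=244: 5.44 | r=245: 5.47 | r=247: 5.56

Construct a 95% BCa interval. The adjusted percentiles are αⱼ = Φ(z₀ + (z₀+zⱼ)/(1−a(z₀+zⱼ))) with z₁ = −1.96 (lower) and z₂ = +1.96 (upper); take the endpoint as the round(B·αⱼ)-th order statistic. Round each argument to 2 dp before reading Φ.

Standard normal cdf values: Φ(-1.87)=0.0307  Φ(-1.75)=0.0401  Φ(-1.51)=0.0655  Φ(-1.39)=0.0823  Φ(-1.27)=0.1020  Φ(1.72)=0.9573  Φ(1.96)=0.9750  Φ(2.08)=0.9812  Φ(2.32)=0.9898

Lower: z₀ + z₁ = -0.100 + (-1.960) = -2.060; 1 − a(z₀+z₁) = 1 − (0.079)(-2.060) = 1.1627; argument = -0.100 + (-2.060)/1.1627 = -1.8717 → -1.87.
α₁ = Φ(-1.87) = 0.0307; rank = round(250 × 0.0307) = 8; θ*₍8₎ = 3.57.
Upper: z₀ + z₂ = 1.860; 1 − a(z₀+z₂) = 0.8531; argument = 2.0804 → 2.08; α₂ = 0.9812; rank = 245; θ*₍245₎ = 5.47.

(3.57, 5.47)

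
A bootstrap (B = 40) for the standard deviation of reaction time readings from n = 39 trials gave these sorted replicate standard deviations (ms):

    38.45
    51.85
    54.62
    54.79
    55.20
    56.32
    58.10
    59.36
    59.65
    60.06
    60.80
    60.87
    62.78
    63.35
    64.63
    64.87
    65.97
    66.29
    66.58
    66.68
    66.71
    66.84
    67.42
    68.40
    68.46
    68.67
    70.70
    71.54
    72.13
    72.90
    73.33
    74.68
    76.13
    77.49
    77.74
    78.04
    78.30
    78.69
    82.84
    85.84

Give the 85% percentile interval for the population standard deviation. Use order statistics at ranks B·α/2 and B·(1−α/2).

(54.62, 78.30)

α = 0.15; lower rank = 40 × 0.075 = 3; upper rank = 40 × 0.925 = 37.
The 3rd smallest replicate is 54.62; the 37th is 78.30.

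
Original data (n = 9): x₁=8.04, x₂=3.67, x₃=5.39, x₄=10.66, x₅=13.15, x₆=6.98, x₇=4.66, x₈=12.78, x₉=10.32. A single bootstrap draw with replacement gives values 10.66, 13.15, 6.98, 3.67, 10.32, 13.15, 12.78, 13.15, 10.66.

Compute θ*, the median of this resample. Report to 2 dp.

θ* = 10.66

Sorted: 3.67, 6.98, 10.32, 10.66, 10.66, 12.78, 13.15, 13.15, 13.15
Median = middle value = 10.66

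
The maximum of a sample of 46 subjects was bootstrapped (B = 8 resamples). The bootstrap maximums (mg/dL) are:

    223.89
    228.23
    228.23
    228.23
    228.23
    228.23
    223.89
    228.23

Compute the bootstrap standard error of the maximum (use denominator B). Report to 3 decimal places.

SE* = 1.879

Bootstrap SE is the standard deviation of the 8 replicate maximums.
Mean of replicates: (223.89 + 228.23 + 228.23 + 228.23 + 228.23 + 228.23 + 223.89 + 228.23) / 8 = 1817.1600 / 8 = 227.1450
Sum of squared deviations: (−3.2550)² + (+1.0850)² + (+1.0850)² + (+1.0850)² + (+1.0850)² + (+1.0850)² + (−3.2550)² + (+1.0850)² = 28.2534
Variance = 28.2534 / 8 = 3.5317
SE* = √3.5317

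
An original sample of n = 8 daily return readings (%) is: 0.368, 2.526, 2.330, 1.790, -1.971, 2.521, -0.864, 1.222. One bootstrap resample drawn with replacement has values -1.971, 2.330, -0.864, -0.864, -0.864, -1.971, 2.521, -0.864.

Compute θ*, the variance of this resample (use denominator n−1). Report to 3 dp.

θ* = 3.104

Mean = -0.3184; sum of squared deviations = 21.7291
s² = 21.7291 / 7 = 3.1042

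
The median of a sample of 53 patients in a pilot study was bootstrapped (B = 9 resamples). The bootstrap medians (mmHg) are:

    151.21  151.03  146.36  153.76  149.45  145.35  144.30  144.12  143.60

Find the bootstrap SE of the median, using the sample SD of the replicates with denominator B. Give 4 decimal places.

SE* = 3.5229

Bootstrap SE is the standard deviation of the 9 replicate medians.
Mean of replicates: (151.21 + 151.03 + 146.36 + 153.76 + 149.45 + 145.35 + 144.30 + 144.12 + 143.60) / 9 = 1329.18000 / 9 = 147.68667
Sum of squared deviations: (+3.52333)² + (+3.34333)² + (−1.32667)² + (+6.07333)² + (+1.76333)² + (−2.33667)² + (−3.38667)² + (−3.56667)² + (−4.08667)² = 111.69800
Variance = 111.69800 / 9 = 12.41089
SE* = √12.41089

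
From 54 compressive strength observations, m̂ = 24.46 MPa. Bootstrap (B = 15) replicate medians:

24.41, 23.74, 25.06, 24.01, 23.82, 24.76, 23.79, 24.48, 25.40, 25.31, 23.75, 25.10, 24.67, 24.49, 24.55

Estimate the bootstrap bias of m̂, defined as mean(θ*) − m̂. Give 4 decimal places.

bias = +0.0293

mean(θ*) = (24.41 + 23.74 + 25.06 + 24.01 + 23.82 + 24.76 + 23.79 + 24.48 + 25.40 + 25.31 + 23.75 + 25.10 + 24.67 + 24.49 + 24.55) / 15 = 24.48933
bias = 24.48933 − 24.46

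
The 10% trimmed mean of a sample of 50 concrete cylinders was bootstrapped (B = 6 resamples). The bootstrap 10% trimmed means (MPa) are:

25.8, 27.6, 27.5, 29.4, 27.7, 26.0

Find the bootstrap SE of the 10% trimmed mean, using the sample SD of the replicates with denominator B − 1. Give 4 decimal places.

Bootstrap SE is the standard deviation of the 6 replicate 10% trimmed means.
Mean of replicates: (25.8 + 27.6 + 27.5 + 29.4 + 27.7 + 26.0) / 6 = 164.00000 / 6 = 27.33333
Sum of squared deviations: (−1.53333)² + (+0.26667)² + (+0.16667)² + (+2.06667)² + (+0.36667)² + (−1.33333)² = 8.63333
Variance = 8.63333 / 5 = 1.72667
SE* = √1.72667

SE* = 1.3140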